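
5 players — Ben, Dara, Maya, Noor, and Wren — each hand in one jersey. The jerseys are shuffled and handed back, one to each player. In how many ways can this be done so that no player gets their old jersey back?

This is the derangement count D_5: permutations of 5 items with no fixed point.
By inclusion–exclusion this is Σ_{j=0}^{5} (−1)^j C(5,j)·(5−j)!.
Computing: 120 − 120 + 60 − 20 + 5 − 1 = 44.

44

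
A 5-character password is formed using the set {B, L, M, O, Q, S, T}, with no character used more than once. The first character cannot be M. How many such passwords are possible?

2160

The first character has 7−1 = 6 choices (anything except M).
The remaining 4 characters are filled from the other 6 symbols without repetition: 6 × 5 × 4 × 3 = 360.
Total: 6 × 360 = 2160.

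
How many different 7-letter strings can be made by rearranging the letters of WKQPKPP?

420

WKQPKPP has 7 letters with K appearing twice and P appearing 3 times.
Dividing 7! = 5040 by 3!·2! = 12 for the repeated letters gives 420.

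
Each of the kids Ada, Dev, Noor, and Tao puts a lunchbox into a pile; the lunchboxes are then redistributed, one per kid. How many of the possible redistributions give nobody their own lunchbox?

This is the derangement count D_4: permutations of 4 items with no fixed point.
By inclusion–exclusion this is Σ_{j=0}^{4} (−1)^j C(4,j)·(4−j)!.
Computing: 24 − 24 + 12 − 4 + 1 = 9.

9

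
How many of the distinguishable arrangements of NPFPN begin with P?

12

Fix P in the first position and arrange the remaining 4 letters.
Those 4 letters have N appearing twice, giving (4)!/(2!) = 12.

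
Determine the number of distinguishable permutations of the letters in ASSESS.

30

ASSESS has 6 letters with S appearing 4 times.
So there are 6! / (4!) = 30 distinguishable arrangements.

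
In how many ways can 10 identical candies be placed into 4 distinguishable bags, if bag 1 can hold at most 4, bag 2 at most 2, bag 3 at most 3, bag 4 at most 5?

By stars and bars, unrestricted non-negative solutions to x_1+…+x_4 = 10 number C(10+3,3) = 286.
Subtract solutions that violate a single cap (substitute x_i' = x_i − (cap_i+1)): x_1 ≥ 5 gives C(8,3) = 56; x_2 ≥ 3 gives C(10,3) = 120; x_3 ≥ 4 gives C(9,3) = 84; x_4 ≥ 6 gives C(7,3) = 35. Together 295.
Add back pairs where two caps are both exceeded: 10 + 4 + 0 + 20 + 4 + 1 = 39.
By inclusion–exclusion the count is 286 − 295 + 39 = 30.

30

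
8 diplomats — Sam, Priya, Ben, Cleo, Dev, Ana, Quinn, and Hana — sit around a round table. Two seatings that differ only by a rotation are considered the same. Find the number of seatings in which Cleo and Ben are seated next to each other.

1440

Glue Cleo and Ben into a block (2 internal orders). Seating 7 units around a circle gives (6)! arrangements.
So 2 × (6)! = 2 × 720 = 1440.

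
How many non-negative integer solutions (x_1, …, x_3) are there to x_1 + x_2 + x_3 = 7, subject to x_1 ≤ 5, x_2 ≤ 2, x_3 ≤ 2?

6

Ignoring the caps, the number of non-negative solutions to x_1+…+x_3 = 7 is C(9,2) = 36.
Subtract solutions that violate a single cap (substitute x_i' = x_i − (cap_i+1)): x_1 ≥ 6 gives C(3,2) = 3; x_2 ≥ 3 gives C(6,2) = 15; x_3 ≥ 3 gives C(6,2) = 15. Together 33.
Add back pairs where two caps are both exceeded: 0 + 0 + 3 = 3.
By inclusion–exclusion the count is 36 − 33 + 3 = 6.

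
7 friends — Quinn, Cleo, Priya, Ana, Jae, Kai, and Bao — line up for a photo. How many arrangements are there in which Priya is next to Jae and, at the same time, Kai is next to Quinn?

480

Treat {Priya,Jae} as one block (2 orders) and {Kai,Quinn} as another (2 orders).
That leaves 5 units to arrange: 2 × 2 × 5! = 4 × 120 = 480.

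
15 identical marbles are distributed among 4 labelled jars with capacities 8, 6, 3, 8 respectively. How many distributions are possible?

By stars and bars, unrestricted non-negative solutions to x_1+…+x_4 = 15 number C(15+3,3) = 816.
Subtract solutions that violate a single cap (substitute x_i' = x_i − (cap_i+1)): x_1 ≥ 9 gives C(9,3) = 84; x_2 ≥ 7 gives C(11,3) = 165; x_3 ≥ 4 gives C(14,3) = 364; x_4 ≥ 9 gives C(9,3) = 84. Together 697.
Add back pairs where two caps are both exceeded: 0 + 10 + 0 + 35 + 0 + 10 = 55.
By inclusion–exclusion the count is 816 − 697 + 55 = 174.

174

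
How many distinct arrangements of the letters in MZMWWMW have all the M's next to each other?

Treat the 3 copies of M as a single block. The multiset to arrange is then {MMM, W, W, W, Z}, 5 items in all.
That gives (5)!/(3!) = 20 arrangements.

20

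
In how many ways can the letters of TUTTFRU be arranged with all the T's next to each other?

60

Treat the 3 copies of T as a single block. The multiset to arrange is then {TTT, F, R, U, U}, 5 items in all.
That gives (5)!/(2!) = 60 arrangements.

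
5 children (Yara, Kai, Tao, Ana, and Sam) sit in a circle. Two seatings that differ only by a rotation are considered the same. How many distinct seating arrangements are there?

24

Seat Yara anywhere (absorbing the rotational symmetry), then permute the other 4: (4)! = 24.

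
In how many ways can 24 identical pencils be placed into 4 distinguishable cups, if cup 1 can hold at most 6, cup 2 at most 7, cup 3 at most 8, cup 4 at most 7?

35

By stars and bars, unrestricted non-negative solutions to x_1+…+x_4 = 24 number C(24+3,3) = 2925.
Subtract solutions that violate a single cap (substitute x_i' = x_i − (cap_i+1)): x_1 ≥ 7 gives C(20,3) = 1140; x_2 ≥ 8 gives C(19,3) = 969; x_3 ≥ 9 gives C(18,3) = 816; x_4 ≥ 8 gives C(19,3) = 969. Together 3894.
Add back pairs where two caps are both exceeded: 220 + 165 + 220 + 120 + 165 + 120 = 1010.
Subtract triples: 1 + 4 + 1 + 0 = 6.
By inclusion–exclusion the count is 2925 − 3894 + 1010 − 6 = 35.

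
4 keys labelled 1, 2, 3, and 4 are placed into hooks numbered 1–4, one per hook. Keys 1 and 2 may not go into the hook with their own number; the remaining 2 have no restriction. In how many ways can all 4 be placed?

Let Aᵢ (for i ∈ {1, 2}) be the placements that put key i in its forbidden hook. Any j of these fix j positions, leaving (4−j)! ways to fill the rest, and there are C(2,j) ways to pick which j.
By inclusion–exclusion, the number of valid placements is Σ_{j=0}^{2} (−1)^j C(2,j)·(4−j)!.
Computing: 24 − 12 + 2 = 14.

14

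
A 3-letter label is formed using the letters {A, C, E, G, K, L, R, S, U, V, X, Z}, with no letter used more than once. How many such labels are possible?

With no repetition, fill the 3 letters in order: 12 choices, then 11, down to 10.
That product is 12 × 11 × 10 = 1320.

1320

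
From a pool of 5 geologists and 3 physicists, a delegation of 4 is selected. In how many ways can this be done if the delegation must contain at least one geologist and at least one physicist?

65

With no constraint there are C(8,4) = 70 possible selections.
Selections missing a whole group: no geologists → C(3,4) = 0; no physicists → C(5,4) = 5.
Both groups omitted at once is impossible, so 70 − 5 = 65.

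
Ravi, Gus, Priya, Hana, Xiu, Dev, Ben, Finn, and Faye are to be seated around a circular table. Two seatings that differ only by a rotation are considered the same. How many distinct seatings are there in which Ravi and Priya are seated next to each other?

10080

Treat {Ravi, Priya} as one unit (2 internal orders) and seat the resulting 8 units around the table: (7)! circular arrangements.
So 2 × (7)! = 2 × 5040 = 10080.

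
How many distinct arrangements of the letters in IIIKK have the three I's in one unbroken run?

Treat the 3 copies of I as a single block. The multiset to arrange is then {III, K, K}, 3 items in all.
That gives (3)!/(2!) = 3 arrangements.

3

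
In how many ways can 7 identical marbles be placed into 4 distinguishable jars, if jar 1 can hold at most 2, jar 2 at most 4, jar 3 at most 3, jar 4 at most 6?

Without the upper bounds there are C(10,3) = 120 ways to split 7 among 4 jars.
Subtract solutions that violate a single cap (substitute x_i' = x_i − (cap_i+1)): x_1 ≥ 3 gives C(7,3) = 35; x_2 ≥ 5 gives C(5,3) = 10; x_3 ≥ 4 gives C(6,3) = 20; x_4 ≥ 7 gives C(3,3) = 1. Together 66.
Add back pairs where two caps are both exceeded: 0 + 1 + 0 + 0 + 0 + 0 = 1.
By inclusion–exclusion the count is 120 − 66 + 1 = 55.

55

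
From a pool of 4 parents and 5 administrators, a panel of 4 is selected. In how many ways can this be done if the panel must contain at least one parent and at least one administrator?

Total 4-person selections from all 9: C(9,4) = 126.
Subtract selections that omit an entire group: no parents → C(5,4) = 5; no administrators → C(4,4) = 1.
Both groups omitted at once is impossible, so 126 − 6 = 120.

120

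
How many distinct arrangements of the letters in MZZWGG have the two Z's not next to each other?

120

Total arrangements of MZZWGG: 6!/(2!·2!) = 180.
Arrangements with the Z's together: treat ZZ as one letter, giving (5)!/(2!) = 60.
Hence 180 − 60 = 120.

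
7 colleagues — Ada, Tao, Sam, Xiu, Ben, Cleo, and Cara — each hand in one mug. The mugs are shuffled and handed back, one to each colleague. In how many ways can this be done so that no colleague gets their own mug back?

1854

Count assignments avoiding every fixed point. For any j of the 7 colleagues fixed to their own mug, the other 7−j can be arranged in (7−j)! ways.
By inclusion–exclusion this is Σ_{j=0}^{7} (−1)^j C(7,j)·(7−j)!.
Computing: 5040 − 5040 + 2520 − 840 + 210 − 42 + 7 − 1 = 1854.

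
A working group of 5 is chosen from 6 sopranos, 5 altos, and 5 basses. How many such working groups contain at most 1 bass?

2112

Split by how many basses are chosen (0 through 1).
Sum: C(5,0)·C(11,5) + C(5,1)·C(11,4) = 462 + 1650 = 2112.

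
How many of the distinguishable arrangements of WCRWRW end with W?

30

Fix W in the last position and arrange the remaining 5 letters.
Those 5 letters have R appearing twice and W appearing twice, giving (5)!/(2!·2!) = 30.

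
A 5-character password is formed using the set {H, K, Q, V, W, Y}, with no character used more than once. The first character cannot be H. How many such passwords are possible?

600

The first character has 6−1 = 5 choices (anything except H).
The remaining 4 characters are filled from the other 5 symbols without repetition: 5 × 4 × 3 × 2 = 120.
Total: 5 × 120 = 600.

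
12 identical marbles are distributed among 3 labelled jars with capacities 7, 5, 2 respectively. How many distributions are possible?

6

By stars and bars, unrestricted non-negative solutions to x_1+…+x_3 = 12 number C(12+2,2) = 91.
Subtract solutions that violate a single cap (substitute x_i' = x_i − (cap_i+1)): x_1 ≥ 8 gives C(6,2) = 15; x_2 ≥ 6 gives C(8,2) = 28; x_3 ≥ 3 gives C(11,2) = 55. Together 98.
Add back pairs where two caps are both exceeded: 0 + 3 + 10 = 13.
By inclusion–exclusion the count is 91 − 98 + 13 = 6.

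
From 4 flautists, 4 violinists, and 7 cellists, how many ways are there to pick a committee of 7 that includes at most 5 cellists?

6378

Split by how many cellists are chosen (0 through 5).
Sum: C(7,0)·C(8,7) + C(7,1)·C(8,6) + C(7,2)·C(8,5) + C(7,3)·C(8,4) + C(7,4)·C(8,3) + C(7,5)·C(8,2) = 8 + 196 + 1176 + 2450 + 1960 + 588 = 6378.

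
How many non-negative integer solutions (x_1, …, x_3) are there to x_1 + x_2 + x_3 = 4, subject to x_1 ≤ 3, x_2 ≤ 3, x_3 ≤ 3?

12

By stars and bars, unrestricted non-negative solutions to x_1+…+x_3 = 4 number C(4+2,2) = 15.
Subtract solutions that violate a single cap (substitute x_i' = x_i − (cap_i+1)): x_1 ≥ 4 gives C(2,2) = 1; x_2 ≥ 4 gives C(2,2) = 1; x_3 ≥ 4 gives C(2,2) = 1. Together 3.
No two caps can be exceeded simultaneously, so the pair terms are all 0.
By inclusion–exclusion the count is 15 − 3 + 0 = 12.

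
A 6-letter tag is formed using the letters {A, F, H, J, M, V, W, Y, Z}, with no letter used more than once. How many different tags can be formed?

This is a permutation of 6 out of 9: P(9,6) = 9!/3!.
9 × 8 × 7 × 6 × 5 × 4 = 60480.

60480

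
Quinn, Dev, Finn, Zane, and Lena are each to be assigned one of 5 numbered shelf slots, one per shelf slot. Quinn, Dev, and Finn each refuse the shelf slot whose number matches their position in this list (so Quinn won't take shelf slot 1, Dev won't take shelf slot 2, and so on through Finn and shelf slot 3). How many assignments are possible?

Let Aᵢ (for i ∈ {1, 2, 3}) be the placements that put person i in their forbidden shelf slot. Any j of these fix j positions, leaving (5−j)! ways to fill the rest, and there are C(3,j) ways to pick which j.
By inclusion–exclusion, the number of valid placements is Σ_{j=0}^{3} (−1)^j C(3,j)·(5−j)!.
Computing: 120 − 72 + 18 − 2 = 64.

64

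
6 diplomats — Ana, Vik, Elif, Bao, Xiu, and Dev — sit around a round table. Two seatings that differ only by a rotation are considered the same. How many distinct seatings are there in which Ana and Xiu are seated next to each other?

Treat {Ana, Xiu} as one unit (2 internal orders) and seat the resulting 5 units around the table: (4)! circular arrangements.
So 2 × (4)! = 2 × 24 = 48.

48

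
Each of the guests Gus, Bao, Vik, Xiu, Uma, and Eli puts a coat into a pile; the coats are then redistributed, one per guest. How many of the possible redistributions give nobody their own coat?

Count assignments avoiding every fixed point. For any j of the 6 guests fixed to their own coat, the other 6−j can be arranged in (6−j)! ways.
By inclusion–exclusion this is Σ_{j=0}^{6} (−1)^j C(6,j)·(6−j)!.
Computing: 720 − 720 + 360 − 120 + 30 − 6 + 1 = 265.

265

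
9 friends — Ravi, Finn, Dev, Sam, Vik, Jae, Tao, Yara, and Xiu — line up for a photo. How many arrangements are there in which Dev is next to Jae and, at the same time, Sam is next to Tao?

Treat {Dev,Jae} as one block (2 orders) and {Sam,Tao} as another (2 orders).
That leaves 7 units to arrange: 2 × 2 × 7! = 4 × 5040 = 20160.

20160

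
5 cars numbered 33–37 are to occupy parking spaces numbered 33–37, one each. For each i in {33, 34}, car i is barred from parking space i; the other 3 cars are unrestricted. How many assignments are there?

78

Let Aᵢ (for i ∈ {33, 34}) be the placements that put car i in its forbidden parking space. Any j of these fix j positions, leaving (5−j)! ways to fill the rest, and there are C(2,j) ways to pick which j.
By inclusion–exclusion, the number of valid placements is Σ_{j=0}^{2} (−1)^j C(2,j)·(5−j)!.
Computing: 120 − 48 + 6 = 78.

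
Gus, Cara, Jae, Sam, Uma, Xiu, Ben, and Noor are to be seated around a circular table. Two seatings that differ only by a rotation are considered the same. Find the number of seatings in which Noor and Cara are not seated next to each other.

3600

All circular seatings of 8 people number (7)! = 5040.
Those with Noor next to Cara: fuse the pair into one unit and seat 7 units around a circle — 2·(6)! = 1440.
Subtracting, 5040 − 1440 = 3600.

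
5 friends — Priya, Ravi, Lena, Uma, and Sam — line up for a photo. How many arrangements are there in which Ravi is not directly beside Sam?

72

There are 5! = 120 arrangements in all. If Ravi and Sam are adjacent, merging them into one block gives 2·(4)! = 48 arrangements.
So 120 − 48 = 72 arrangements keep them apart.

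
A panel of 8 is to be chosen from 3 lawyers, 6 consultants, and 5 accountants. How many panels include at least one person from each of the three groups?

2828

Total 8-person selections from all 14: C(14,8) = 3003.
Selections missing a whole group: no lawyers → C(11,8) = 165; no consultants → C(8,8) = 1; no accountants → C(9,8) = 9.
Add back selections omitting two groups (i.e. drawn from a single group): C(3,8) + C(6,8) + C(5,8) = 0.
By inclusion–exclusion: 3003 − 175 + 0 = 2828.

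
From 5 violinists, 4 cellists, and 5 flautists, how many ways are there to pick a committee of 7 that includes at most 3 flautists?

Split by how many flautists are chosen (0 through 3).
Sum: C(5,0)·C(9,7) + C(5,1)·C(9,6) + C(5,2)·C(9,5) + C(5,3)·C(9,4) = 36 + 420 + 1260 + 1260 = 2976.

2976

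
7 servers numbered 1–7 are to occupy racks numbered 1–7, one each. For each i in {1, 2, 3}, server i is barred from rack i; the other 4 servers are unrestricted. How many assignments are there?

3216

Let Aᵢ (for i ∈ {1, 2, 3}) be the placements that put server i in its forbidden rack. Any j of these fix j positions, leaving (7−j)! ways to fill the rest, and there are C(3,j) ways to pick which j.
By inclusion–exclusion, the number of valid placements is Σ_{j=0}^{3} (−1)^j C(3,j)·(7−j)!.
Computing: 5040 − 2160 + 360 − 24 = 3216.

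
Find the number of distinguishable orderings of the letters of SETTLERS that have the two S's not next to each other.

3780

Total arrangements of SETTLERS: 8!/(2!·2!·2!) = 5040.
If the two S's are adjacent, glue them into one block, leaving 7 items to arrange: (7)!/(2!·2!) = 1260 ways.
Subtracting, 5040 − 1260 = 3780 arrangements keep the S's apart.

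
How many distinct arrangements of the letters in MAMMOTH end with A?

120

Fix A in the last position and arrange the remaining 6 letters.
Those 6 letters have M appearing 3 times, giving (6)!/(3!) = 120.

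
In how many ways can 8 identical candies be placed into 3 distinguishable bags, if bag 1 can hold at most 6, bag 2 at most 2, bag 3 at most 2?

6

Ignoring the caps, the number of non-negative solutions to x_1+…+x_3 = 8 is C(10,2) = 45.
Subtract solutions that violate a single cap (substitute x_i' = x_i − (cap_i+1)): x_1 ≥ 7 gives C(3,2) = 3; x_2 ≥ 3 gives C(7,2) = 21; x_3 ≥ 3 gives C(7,2) = 21. Together 45.
Add back pairs where two caps are both exceeded: 0 + 0 + 6 = 6.
By inclusion–exclusion the count is 45 − 45 + 6 = 6.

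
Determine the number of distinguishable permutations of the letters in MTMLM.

20

Letter multiplicities in MTMLM: L×1, M×3, T×1.
Dividing 5! = 120 by 3! = 6 for the repeated letters gives 20.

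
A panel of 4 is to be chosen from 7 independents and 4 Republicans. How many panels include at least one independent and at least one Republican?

294

Unrestricted: C(11,4) = 330 ways to pick any 4 of the 11.
Subtract selections that omit an entire group: no independents → C(4,4) = 1; no Republicans → C(7,4) = 35.
Both groups omitted at once is impossible, so 330 − 36 = 294.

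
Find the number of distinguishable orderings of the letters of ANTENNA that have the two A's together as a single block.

120

Treat the 2 copies of A as a single block. The multiset to arrange is then {AA, E, N, N, N, T}, 6 items in all.
That gives (6)!/(3!) = 120 arrangements.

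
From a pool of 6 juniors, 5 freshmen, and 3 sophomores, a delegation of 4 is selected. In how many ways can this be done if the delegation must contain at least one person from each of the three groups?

495

With no constraint there are C(14,4) = 1001 possible selections.
Selections missing a whole group: no juniors → C(8,4) = 70; no freshmen → C(9,4) = 126; no sophomores → C(11,4) = 330.
Add back selections omitting two groups (i.e. drawn from a single group): C(6,4) + C(5,4) + C(3,4) = 20.
By inclusion–exclusion: 1001 − 526 + 20 = 495.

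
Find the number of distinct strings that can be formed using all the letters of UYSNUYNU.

UYSNUYNU has 8 letters with N appearing twice, U appearing 3 times, and Y appearing twice.
The number of distinct arrangements is 8!/(3!·2!·2!) = 40320/24 = 1680.

1680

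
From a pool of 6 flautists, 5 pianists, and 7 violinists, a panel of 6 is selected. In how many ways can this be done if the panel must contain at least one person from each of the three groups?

15470

Total 6-person selections from all 18: C(18,6) = 18564.
Selections missing a whole group: no flautists → C(12,6) = 924; no pianists → C(13,6) = 1716; no violinists → C(11,6) = 462.
Add back selections omitting two groups (i.e. drawn from a single group): C(6,6) + C(5,6) + C(7,6) = 8.
By inclusion–exclusion: 18564 − 3102 + 8 = 15470.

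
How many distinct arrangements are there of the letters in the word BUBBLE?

120

Letter multiplicities in BUBBLE: B×3, E×1, L×1, U×1.
The number of distinct arrangements is 6!/(3!) = 720/6 = 120.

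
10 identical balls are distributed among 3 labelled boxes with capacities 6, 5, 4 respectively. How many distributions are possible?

20

Without the upper bounds there are C(12,2) = 66 ways to split 10 among 3 boxes.
Subtract solutions that violate a single cap (substitute x_i' = x_i − (cap_i+1)): x_1 ≥ 7 gives C(5,2) = 10; x_2 ≥ 6 gives C(6,2) = 15; x_3 ≥ 5 gives C(7,2) = 21. Together 46.
No two caps can be exceeded simultaneously, so the pair terms are all 0.
By inclusion–exclusion the count is 66 − 46 + 0 = 20.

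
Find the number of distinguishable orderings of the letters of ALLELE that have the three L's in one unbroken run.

12

Treat the 3 copies of L as a single block. The multiset to arrange is then {LLL, A, E, E}, 4 items in all.
That gives (4)!/(2!) = 12 arrangements.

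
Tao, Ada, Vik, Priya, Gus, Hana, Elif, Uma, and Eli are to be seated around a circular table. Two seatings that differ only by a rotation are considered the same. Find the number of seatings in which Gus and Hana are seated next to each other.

Treat {Gus, Hana} as one unit (2 internal orders) and seat the resulting 8 units around the table: (7)! circular arrangements.
So 2 × (7)! = 2 × 5040 = 10080.

10080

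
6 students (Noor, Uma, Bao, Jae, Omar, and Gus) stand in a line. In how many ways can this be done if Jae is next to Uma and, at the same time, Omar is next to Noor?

Treat {Jae,Uma} as one block (2 orders) and {Omar,Noor} as another (2 orders).
That leaves 4 units to arrange: 2 × 2 × 4! = 4 × 24 = 96.

96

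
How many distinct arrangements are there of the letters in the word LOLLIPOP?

The 8 letters of LOLLIPOP have repeats: L appearing 3 times, O appearing twice, and P appearing twice.
Dividing 8! = 40320 by 3!·2!·2! = 24 for the repeated letters gives 1680.

1680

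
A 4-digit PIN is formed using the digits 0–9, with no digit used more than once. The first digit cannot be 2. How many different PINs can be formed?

The first digit has 10−1 = 9 choices (anything except 2).
The remaining 3 digits are filled from the other 9 symbols without repetition: 9 × 8 × 7 = 504.
Total: 9 × 504 = 4536.

4536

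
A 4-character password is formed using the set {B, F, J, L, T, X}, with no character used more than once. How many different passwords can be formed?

360

Choose and order 4 of the 6 symbols: the first character has 6 options, the next 5, then 4, 3.
That product is 6 × 5 × 4 × 3 = 360.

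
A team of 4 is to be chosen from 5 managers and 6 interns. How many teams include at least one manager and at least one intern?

Total 4-person selections from all 11: C(11,4) = 330.
Selections missing a whole group: no managers → C(6,4) = 15; no interns → C(5,4) = 5.
Both groups omitted at once is impossible, so 330 − 20 = 310.

310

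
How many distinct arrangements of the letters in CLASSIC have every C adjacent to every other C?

360

Treat the 2 copies of C as a single block. The multiset to arrange is then {CC, A, I, L, S, S}, 6 items in all.
That gives (6)!/(2!) = 360 arrangements.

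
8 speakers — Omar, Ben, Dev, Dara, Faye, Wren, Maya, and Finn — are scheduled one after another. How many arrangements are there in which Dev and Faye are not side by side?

There are 8! = 40320 arrangements in all. If Dev and Faye are adjacent, merging them into one block gives 2·(7)! = 10080 arrangements.
So 40320 − 10080 = 30240 arrangements keep them apart.

30240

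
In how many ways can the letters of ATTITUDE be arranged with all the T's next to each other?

Treat the 3 copies of T as a single block. The multiset to arrange is then {TTT, A, D, E, I, U}, 6 items in all.
All 6 items are distinct, so there are (6)! = 720 arrangements.

720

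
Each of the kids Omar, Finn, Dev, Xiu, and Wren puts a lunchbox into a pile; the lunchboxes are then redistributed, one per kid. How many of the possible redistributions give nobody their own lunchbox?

Count assignments avoiding every fixed point. For any j of the 5 kids fixed to their own lunchbox, the other 5−j can be arranged in (5−j)! ways.
By inclusion–exclusion this is Σ_{j=0}^{5} (−1)^j C(5,j)·(5−j)!.
Computing: 120 − 120 + 60 − 20 + 5 − 1 = 44.

44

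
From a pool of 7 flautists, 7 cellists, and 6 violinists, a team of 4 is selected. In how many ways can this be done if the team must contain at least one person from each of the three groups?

2499

Unrestricted: C(20,4) = 4845 ways to pick any 4 of the 20.
Subtract selections that omit an entire group: no flautists → C(13,4) = 715; no cellists → C(13,4) = 715; no violinists → C(14,4) = 1001.
Add back selections omitting two groups (i.e. drawn from a single group): C(7,4) + C(7,4) + C(6,4) = 85.
By inclusion–exclusion: 4845 − 2431 + 85 = 2499.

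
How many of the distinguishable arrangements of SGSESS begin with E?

5

With the first slot taken by E, it remains to arrange the other 5 letters (SGSSS).
Those 5 letters have S appearing 4 times, giving (5)!/(4!) = 5.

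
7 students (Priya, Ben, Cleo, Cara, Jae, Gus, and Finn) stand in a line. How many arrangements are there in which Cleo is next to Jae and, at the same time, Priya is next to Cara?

Treat {Cleo,Jae} as one block (2 orders) and {Priya,Cara} as another (2 orders).
That leaves 5 units to arrange: 2 × 2 × 5! = 4 × 120 = 480.

480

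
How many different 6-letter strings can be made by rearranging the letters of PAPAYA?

60

The 6 letters of PAPAYA have repeats: A appearing 3 times and P appearing twice.
The number of distinct arrangements is 6!/(3!·2!) = 720/12 = 60.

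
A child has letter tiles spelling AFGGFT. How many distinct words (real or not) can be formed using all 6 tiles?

180

The 6 letters of AFGGFT have repeats: F appearing twice and G appearing twice.
So there are 6! / (2!·2!) = 180 distinguishable arrangements.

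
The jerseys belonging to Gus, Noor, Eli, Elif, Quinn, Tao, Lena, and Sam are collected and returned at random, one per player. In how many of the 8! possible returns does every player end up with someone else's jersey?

Let Aᵢ be the assignments in which player i gets their old jersey. We want the size of the complement of A₁∪…∪A_8.
By inclusion–exclusion this is Σ_{j=0}^{8} (−1)^j C(8,j)·(8−j)!.
Computing: 40320 − 40320 + 20160 − 6720 + 1680 − 336 + 56 − 8 + 1 = 14833.

14833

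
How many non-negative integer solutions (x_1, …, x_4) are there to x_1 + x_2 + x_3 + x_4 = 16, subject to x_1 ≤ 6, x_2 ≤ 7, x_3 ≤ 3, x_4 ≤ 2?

Ignoring the caps, the number of non-negative solutions to x_1+…+x_4 = 16 is C(19,3) = 969.
Subtract solutions that violate a single cap (substitute x_i' = x_i − (cap_i+1)): x_1 ≥ 7 gives C(12,3) = 220; x_2 ≥ 8 gives C(11,3) = 165; x_3 ≥ 4 gives C(15,3) = 455; x_4 ≥ 3 gives C(16,3) = 560. Together 1400.
Add back pairs where two caps are both exceeded: 4 + 56 + 84 + 35 + 56 + 220 = 455.
Subtract triples: 0 + 0 + 10 + 4 = 14.
By inclusion–exclusion the count is 969 − 1400 + 455 − 14 = 10.

10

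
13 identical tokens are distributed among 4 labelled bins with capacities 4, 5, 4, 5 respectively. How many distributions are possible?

54

Without the upper bounds there are C(16,3) = 560 ways to split 13 among 4 bins.
Subtract solutions that violate a single cap (substitute x_i' = x_i − (cap_i+1)): x_1 ≥ 5 gives C(11,3) = 165; x_2 ≥ 6 gives C(10,3) = 120; x_3 ≥ 5 gives C(11,3) = 165; x_4 ≥ 6 gives C(10,3) = 120. Together 570.
Add back pairs where two caps are both exceeded: 10 + 20 + 10 + 10 + 4 + 10 = 64.
By inclusion–exclusion the count is 560 − 570 + 64 = 54.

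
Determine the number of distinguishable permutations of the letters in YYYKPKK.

Letter multiplicities in YYYKPKK: K×3, P×1, Y×3.
The number of distinct arrangements is 7!/(3!·3!) = 5040/36 = 140.

140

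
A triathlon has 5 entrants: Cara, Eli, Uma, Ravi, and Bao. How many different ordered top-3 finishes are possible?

This is an ordered selection of 3 from 5: P(5,3).
That gives 5 × 4 × 3 = 60.

60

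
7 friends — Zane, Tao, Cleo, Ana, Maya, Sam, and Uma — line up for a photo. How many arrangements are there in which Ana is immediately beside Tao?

1440

Treat {Ana, Tao} as a single unit. There are 6 units to order, and the pair itself can be ordered 2 ways.
That gives 2 × 6! = 2 × 720 = 1440.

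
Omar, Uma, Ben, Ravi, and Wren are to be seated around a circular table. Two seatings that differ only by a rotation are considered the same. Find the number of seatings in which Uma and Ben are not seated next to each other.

All circular seatings of 5 people number (4)! = 24.
Seatings with Uma beside Ben: treat them as a block with 2 internal orders, giving 2 × (3)! = 12.
Subtracting, 24 − 12 = 12.

12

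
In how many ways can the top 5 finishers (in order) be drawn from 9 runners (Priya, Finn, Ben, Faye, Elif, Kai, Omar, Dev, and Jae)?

There are 9 choices for 1st place, 8 for 2nd, and so on down to 5 for position 5.
That gives 9 × 8 × 7 × 6 × 5 = 15120.

15120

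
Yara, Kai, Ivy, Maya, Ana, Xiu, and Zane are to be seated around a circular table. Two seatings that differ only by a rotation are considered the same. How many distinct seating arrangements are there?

720

Seat Yara anywhere (absorbing the rotational symmetry), then permute the other 6: (6)! = 720.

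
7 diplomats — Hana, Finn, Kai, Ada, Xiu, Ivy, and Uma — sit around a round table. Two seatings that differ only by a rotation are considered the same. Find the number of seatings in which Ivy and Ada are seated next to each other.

240

Glue Ivy and Ada into a block (2 internal orders). Seating 6 units around a circle gives (5)! arrangements.
So 2 × (5)! = 2 × 120 = 240.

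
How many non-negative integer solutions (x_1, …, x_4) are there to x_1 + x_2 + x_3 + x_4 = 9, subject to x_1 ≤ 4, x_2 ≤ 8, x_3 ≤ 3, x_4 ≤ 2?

59

By stars and bars, unrestricted non-negative solutions to x_1+…+x_4 = 9 number C(9+3,3) = 220.
Subtract solutions that violate a single cap (substitute x_i' = x_i − (cap_i+1)): x_1 ≥ 5 gives C(7,3) = 35; x_2 ≥ 9 gives C(3,3) = 1; x_3 ≥ 4 gives C(8,3) = 56; x_4 ≥ 3 gives C(9,3) = 84. Together 176.
Add back pairs where two caps are both exceeded: 0 + 1 + 4 + 0 + 0 + 10 = 15.
By inclusion–exclusion the count is 220 − 176 + 15 = 59.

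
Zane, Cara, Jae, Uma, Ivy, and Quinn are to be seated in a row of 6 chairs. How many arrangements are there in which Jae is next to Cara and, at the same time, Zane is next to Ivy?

Treat {Jae,Cara} as one block (2 orders) and {Zane,Ivy} as another (2 orders).
That leaves 4 units to arrange: 2 × 2 × 4! = 4 × 24 = 96.

96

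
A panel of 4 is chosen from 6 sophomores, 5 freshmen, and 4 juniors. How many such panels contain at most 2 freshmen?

Split by how many freshmen are chosen (0 through 2).
Sum: C(5,0)·C(10,4) + C(5,1)·C(10,3) + C(5,2)·C(10,2) = 210 + 600 + 450 = 1260.

1260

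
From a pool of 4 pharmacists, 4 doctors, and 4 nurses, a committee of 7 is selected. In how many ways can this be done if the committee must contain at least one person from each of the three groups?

Unrestricted: C(12,7) = 792 ways to pick any 7 of the 12.
Subtract selections that omit an entire group: no pharmacists → C(8,7) = 8; no doctors → C(8,7) = 8; no nurses → C(8,7) = 8.
Add back selections omitting two groups (i.e. drawn from a single group): C(4,7) + C(4,7) + C(4,7) = 0.
By inclusion–exclusion: 792 − 24 + 0 = 768.

768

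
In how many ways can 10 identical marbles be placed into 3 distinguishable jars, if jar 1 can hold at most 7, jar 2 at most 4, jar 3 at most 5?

24

Ignoring the caps, the number of non-negative solutions to x_1+…+x_3 = 10 is C(12,2) = 66.
Subtract solutions that violate a single cap (substitute x_i' = x_i − (cap_i+1)): x_1 ≥ 8 gives C(4,2) = 6; x_2 ≥ 5 gives C(7,2) = 21; x_3 ≥ 6 gives C(6,2) = 15. Together 42.
No two caps can be exceeded simultaneously, so the pair terms are all 0.
By inclusion–exclusion the count is 66 − 42 + 0 = 24.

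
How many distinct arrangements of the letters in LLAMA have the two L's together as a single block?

12

Treat the 2 copies of L as a single block. The multiset to arrange is then {LL, A, A, M}, 4 items in all.
That gives (4)!/(2!) = 12 arrangements.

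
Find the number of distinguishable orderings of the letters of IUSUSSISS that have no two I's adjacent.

588

Total arrangements of IUSUSSISS: 9!/(5!·2!·2!) = 756.
Arrangements with the I's together: treat II as one letter, giving (8)!/(5!·2!) = 168.
Hence 756 − 168 = 588.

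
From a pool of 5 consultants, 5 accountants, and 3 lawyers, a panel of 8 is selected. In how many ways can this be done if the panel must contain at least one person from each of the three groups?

1240

Total 8-person selections from all 13: C(13,8) = 1287.
Subtract selections that omit an entire group: no consultants → C(8,8) = 1; no accountants → C(8,8) = 1; no lawyers → C(10,8) = 45.
Add back selections omitting two groups (i.e. drawn from a single group): C(5,8) + C(5,8) + C(3,8) = 0.
By inclusion–exclusion: 1287 − 47 + 0 = 1240.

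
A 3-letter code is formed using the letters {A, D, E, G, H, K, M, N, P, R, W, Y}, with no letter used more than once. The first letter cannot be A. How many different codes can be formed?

The first letter has 12−1 = 11 choices (anything except A).
The remaining 2 letters are filled from the other 11 symbols without repetition: 11 × 10 = 110.
Total: 11 × 110 = 1210.

1210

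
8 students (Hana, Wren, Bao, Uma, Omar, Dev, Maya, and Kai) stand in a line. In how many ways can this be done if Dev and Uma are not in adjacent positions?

30240

There are 8! = 40320 arrangements in all. If Dev and Uma are adjacent, merging them into one block gives 2·(7)! = 10080 arrangements.
Complementary counting: 40320 − 10080 = 30240.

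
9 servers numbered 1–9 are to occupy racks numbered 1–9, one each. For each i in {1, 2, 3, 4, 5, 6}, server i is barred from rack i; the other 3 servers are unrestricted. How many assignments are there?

Let Aᵢ (for 1 ≤ i ≤ 6) be the placements that put server i in its forbidden rack. Any j of these fix j positions, leaving (9−j)! ways to fill the rest, and there are C(6,j) ways to pick which j.
By inclusion–exclusion, the number of valid placements is Σ_{j=0}^{6} (−1)^j C(6,j)·(9−j)!.
Computing: 362880 − 241920 + 75600 − 14400 + 1800 − 144 + 6 = 183822.

183822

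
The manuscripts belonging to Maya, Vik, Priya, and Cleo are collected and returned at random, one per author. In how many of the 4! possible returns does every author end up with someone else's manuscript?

9

Let Aᵢ be the assignments in which author i gets their own manuscript. We want the size of the complement of A₁∪…∪A_4.
By inclusion–exclusion this is Σ_{j=0}^{4} (−1)^j C(4,j)·(4−j)!.
Computing: 24 − 24 + 12 − 4 + 1 = 9.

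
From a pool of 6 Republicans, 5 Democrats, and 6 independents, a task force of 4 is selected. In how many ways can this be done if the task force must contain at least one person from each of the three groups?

Unrestricted: C(17,4) = 2380 ways to pick any 4 of the 17.
Subtract selections that omit an entire group: no Republicans → C(11,4) = 330; no Democrats → C(12,4) = 495; no independents → C(11,4) = 330.
Add back selections omitting two groups (i.e. drawn from a single group): C(6,4) + C(5,4) + C(6,4) = 35.
By inclusion–exclusion: 2380 − 1155 + 35 = 1260.

1260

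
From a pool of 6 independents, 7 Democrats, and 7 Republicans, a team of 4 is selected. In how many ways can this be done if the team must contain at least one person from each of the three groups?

2499

Unrestricted: C(20,4) = 4845 ways to pick any 4 of the 20.
Selections missing a whole group: no independents → C(14,4) = 1001; no Democrats → C(13,4) = 715; no Republicans → C(13,4) = 715.
Add back selections omitting two groups (i.e. drawn from a single group): C(6,4) + C(7,4) + C(7,4) = 85.
By inclusion–exclusion: 4845 − 2431 + 85 = 2499.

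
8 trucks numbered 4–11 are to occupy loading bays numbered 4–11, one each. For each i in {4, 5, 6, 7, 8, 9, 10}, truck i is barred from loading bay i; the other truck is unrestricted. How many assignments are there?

Let Aᵢ (for 4 ≤ i ≤ 10) be the placements that put truck i in its forbidden loading bay. Any j of these fix j positions, leaving (8−j)! ways to fill the rest, and there are C(7,j) ways to pick which j.
By inclusion–exclusion, the number of valid placements is Σ_{j=0}^{7} (−1)^j C(7,j)·(8−j)!.
Computing: 40320 − 35280 + 15120 − 4200 + 840 − 126 + 14 − 1 = 16687.

16687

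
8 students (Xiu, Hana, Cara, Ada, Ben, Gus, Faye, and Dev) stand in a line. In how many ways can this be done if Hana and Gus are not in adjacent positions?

30240

There are 8! = 40320 arrangements in all. If Hana and Gus are adjacent, merging them into one block gives 2·(7)! = 10080 arrangements.
So 40320 − 10080 = 30240 arrangements keep them apart.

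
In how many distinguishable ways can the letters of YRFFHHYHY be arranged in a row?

5040

YRFFHHYHY has 9 letters with F appearing twice, H appearing 3 times, and Y appearing 3 times.
So there are 9! / (3!·3!·2!) = 5040 distinguishable arrangements.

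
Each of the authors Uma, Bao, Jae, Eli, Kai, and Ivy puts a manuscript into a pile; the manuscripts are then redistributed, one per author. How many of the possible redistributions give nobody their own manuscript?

Let Aᵢ be the assignments in which author i gets their own manuscript. We want the size of the complement of A₁∪…∪A_6.
By inclusion–exclusion this is Σ_{j=0}^{6} (−1)^j C(6,j)·(6−j)!.
Computing: 720 − 720 + 360 − 120 + 30 − 6 + 1 = 265.

265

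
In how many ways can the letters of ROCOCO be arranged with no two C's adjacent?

40

Total arrangements of ROCOCO: 6!/(3!·2!) = 60.
If the two C's are adjacent, glue them into one block, leaving 5 items to arrange: (5)!/(3!) = 20 ways.
Hence 60 − 20 = 40.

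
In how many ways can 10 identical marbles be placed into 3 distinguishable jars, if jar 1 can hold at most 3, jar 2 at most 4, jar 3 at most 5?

6

Without the upper bounds there are C(12,2) = 66 ways to split 10 among 3 jars.
Subtract solutions that violate a single cap (substitute x_i' = x_i − (cap_i+1)): x_1 ≥ 4 gives C(8,2) = 28; x_2 ≥ 5 gives C(7,2) = 21; x_3 ≥ 6 gives C(6,2) = 15. Together 64.
Add back pairs where two caps are both exceeded: 3 + 1 + 0 = 4.
By inclusion–exclusion the count is 66 − 64 + 4 = 6.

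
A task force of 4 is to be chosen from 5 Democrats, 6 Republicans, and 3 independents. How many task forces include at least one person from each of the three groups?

With no constraint there are C(14,4) = 1001 possible selections.
Selections missing a whole group: no Democrats → C(9,4) = 126; no Republicans → C(8,4) = 70; no independents → C(11,4) = 330.
Add back selections omitting two groups (i.e. drawn from a single group): C(5,4) + C(6,4) + C(3,4) = 20.
By inclusion–exclusion: 1001 − 526 + 20 = 495.

495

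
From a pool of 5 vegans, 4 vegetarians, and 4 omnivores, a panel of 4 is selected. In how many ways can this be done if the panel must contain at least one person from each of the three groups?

With no constraint there are C(13,4) = 715 possible selections.
Subtract selections that omit an entire group: no vegans → C(8,4) = 70; no vegetarians → C(9,4) = 126; no omnivores → C(9,4) = 126.
Add back selections omitting two groups (i.e. drawn from a single group): C(5,4) + C(4,4) + C(4,4) = 7.
By inclusion–exclusion: 715 − 322 + 7 = 400.

400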